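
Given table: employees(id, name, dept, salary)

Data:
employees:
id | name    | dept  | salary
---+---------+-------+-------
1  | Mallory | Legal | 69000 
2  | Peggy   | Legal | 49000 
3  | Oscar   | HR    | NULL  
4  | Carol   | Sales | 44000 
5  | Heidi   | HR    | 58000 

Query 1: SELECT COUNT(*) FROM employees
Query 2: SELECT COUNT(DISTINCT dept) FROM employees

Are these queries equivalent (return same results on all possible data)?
No, not equivalent

Query 1 returns: [(5,)]
Query 2 returns: [(3,)]

Reason: COUNT(*) counts rows, COUNT(DISTINCT dept) counts unique depts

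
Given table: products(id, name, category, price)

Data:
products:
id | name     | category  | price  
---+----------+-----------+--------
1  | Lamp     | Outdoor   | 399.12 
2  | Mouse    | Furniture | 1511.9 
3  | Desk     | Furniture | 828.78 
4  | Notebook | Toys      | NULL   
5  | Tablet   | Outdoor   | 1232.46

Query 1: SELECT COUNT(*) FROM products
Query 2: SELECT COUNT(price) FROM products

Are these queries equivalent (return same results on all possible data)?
No, not equivalent

Query 1 returns: [(5,)]
Query 2 returns: [(4,)]

Reason: COUNT(*) includes NULLs, COUNT(column) excludes them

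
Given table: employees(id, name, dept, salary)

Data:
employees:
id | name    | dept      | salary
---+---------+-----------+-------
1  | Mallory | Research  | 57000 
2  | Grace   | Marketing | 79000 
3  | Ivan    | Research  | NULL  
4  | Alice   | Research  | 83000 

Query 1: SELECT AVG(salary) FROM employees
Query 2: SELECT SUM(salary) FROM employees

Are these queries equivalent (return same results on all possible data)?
No, not equivalent

Query 1 returns: [(73000.0,)]
Query 2 returns: [(219000,)]

Reason: AVG vs SUM give different aggregate values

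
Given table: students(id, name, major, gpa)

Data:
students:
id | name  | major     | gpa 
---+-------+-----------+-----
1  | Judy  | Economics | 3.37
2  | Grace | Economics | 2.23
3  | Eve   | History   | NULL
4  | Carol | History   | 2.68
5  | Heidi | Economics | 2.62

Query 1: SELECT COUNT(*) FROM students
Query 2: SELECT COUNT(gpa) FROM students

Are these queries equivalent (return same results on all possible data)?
No, not equivalent

Query 1 returns: [(5,)]
Query 2 returns: [(4,)]

Reason: COUNT(*) includes NULLs, COUNT(column) excludes them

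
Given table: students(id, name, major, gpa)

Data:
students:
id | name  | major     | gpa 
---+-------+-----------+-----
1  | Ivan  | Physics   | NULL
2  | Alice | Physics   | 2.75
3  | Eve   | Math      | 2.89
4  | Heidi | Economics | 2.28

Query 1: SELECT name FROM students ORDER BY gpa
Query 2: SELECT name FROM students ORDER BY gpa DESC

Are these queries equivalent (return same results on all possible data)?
No, not equivalent

Query 1 returns: [('Ivan',), ('Heidi',), ('Alice',), ('Eve',)]
Query 2 returns: [('Eve',), ('Alice',), ('Heidi',), ('Ivan',)]

Reason: ASC vs DESC gives opposite ordering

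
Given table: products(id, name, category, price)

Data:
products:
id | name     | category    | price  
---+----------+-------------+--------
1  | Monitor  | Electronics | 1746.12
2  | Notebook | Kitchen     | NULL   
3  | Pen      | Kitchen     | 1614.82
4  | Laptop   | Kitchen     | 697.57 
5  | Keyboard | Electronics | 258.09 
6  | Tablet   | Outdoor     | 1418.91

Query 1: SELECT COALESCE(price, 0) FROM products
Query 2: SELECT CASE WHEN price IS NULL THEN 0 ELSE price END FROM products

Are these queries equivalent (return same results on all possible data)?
Yes, equivalent

Both queries return: [(0,), (258.09,), (697.57,), (1418.91,), (1614.82,), (1746.12,)]

Reason: COALESCE vs CASE for NULL handling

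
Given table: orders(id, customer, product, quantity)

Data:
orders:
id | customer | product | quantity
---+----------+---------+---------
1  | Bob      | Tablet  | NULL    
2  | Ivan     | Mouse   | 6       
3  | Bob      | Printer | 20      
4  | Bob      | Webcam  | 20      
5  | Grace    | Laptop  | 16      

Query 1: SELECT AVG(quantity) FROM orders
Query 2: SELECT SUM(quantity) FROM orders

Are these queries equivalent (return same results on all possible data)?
No, not equivalent

Query 1 returns: [(15.5,)]
Query 2 returns: [(62,)]

Reason: AVG vs SUM give different aggregate values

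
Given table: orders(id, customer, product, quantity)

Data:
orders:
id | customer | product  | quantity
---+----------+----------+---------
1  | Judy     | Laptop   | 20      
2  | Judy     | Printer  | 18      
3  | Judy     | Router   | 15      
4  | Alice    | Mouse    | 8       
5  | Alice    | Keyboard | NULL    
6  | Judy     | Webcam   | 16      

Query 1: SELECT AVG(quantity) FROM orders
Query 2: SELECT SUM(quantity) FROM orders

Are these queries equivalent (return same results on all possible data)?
No, not equivalent

Query 1 returns: [(15.4,)]
Query 2 returns: [(77,)]

Reason: AVG vs SUM give different aggregate values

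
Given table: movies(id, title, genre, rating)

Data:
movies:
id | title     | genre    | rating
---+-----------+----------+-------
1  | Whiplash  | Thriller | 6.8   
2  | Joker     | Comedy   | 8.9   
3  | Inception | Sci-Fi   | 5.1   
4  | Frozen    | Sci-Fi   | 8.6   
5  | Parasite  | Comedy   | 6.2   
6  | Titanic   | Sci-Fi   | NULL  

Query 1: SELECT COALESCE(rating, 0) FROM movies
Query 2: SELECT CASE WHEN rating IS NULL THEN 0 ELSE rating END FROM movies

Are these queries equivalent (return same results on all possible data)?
Yes, equivalent

Both queries return: [(0,), (5.1,), (6.2,), (6.8,), (8.6,), (8.9,)]

Reason: COALESCE vs CASE for NULL handling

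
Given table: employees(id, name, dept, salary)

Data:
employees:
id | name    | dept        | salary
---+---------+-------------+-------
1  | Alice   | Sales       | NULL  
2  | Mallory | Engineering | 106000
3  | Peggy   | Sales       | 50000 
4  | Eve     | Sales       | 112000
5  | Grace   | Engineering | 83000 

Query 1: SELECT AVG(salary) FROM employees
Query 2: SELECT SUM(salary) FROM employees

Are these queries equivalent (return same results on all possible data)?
No, not equivalent

Query 1 returns: [(87750.0,)]
Query 2 returns: [(351000,)]

Reason: AVG vs SUM give different aggregate values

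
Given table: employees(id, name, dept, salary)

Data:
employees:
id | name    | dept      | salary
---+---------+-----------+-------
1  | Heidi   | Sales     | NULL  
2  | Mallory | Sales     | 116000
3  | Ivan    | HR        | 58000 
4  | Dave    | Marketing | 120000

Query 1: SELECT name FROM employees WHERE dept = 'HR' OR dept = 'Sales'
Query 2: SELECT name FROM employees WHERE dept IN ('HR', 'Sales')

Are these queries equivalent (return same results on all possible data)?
Yes, equivalent

Both queries return: [('Heidi',), ('Ivan',), ('Mallory',)]

Reason: OR vs IN are equivalent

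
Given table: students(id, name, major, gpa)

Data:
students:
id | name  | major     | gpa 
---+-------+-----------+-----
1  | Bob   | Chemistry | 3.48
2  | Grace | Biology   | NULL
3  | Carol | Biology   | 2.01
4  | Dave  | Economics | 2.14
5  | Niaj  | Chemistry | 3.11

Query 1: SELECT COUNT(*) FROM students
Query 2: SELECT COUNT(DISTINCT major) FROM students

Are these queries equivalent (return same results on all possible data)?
No, not equivalent

Query 1 returns: [(5,)]
Query 2 returns: [(3,)]

Reason: COUNT(*) counts rows, COUNT(DISTINCT major) counts unique majors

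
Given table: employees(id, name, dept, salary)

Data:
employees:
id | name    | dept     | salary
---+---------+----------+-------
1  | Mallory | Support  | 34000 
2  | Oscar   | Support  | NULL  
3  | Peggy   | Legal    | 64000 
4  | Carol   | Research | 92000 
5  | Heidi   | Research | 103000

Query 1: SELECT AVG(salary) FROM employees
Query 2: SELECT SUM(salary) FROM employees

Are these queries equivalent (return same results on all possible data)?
No, not equivalent

Query 1 returns: [(73250.0,)]
Query 2 returns: [(293000,)]

Reason: AVG vs SUM give different aggregate values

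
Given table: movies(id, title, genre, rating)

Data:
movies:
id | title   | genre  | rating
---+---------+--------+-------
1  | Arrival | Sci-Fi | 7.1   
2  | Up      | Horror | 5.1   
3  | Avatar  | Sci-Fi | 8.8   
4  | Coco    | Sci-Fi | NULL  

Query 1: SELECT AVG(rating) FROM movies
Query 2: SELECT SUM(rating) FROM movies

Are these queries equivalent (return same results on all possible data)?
No, not equivalent

Query 1 returns: [(7.0,)]
Query 2 returns: [(21.0,)]

Reason: AVG vs SUM give different aggregate values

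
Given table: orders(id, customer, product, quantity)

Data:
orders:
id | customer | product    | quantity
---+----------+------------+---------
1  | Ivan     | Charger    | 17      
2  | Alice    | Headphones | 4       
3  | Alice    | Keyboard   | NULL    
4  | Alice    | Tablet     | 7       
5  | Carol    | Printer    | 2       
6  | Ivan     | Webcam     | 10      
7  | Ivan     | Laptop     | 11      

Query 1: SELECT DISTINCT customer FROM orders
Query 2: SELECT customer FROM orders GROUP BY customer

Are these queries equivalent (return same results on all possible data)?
Yes, equivalent

Both queries return: [('Alice',), ('Carol',), ('Ivan',)]

Reason: Both get unique customers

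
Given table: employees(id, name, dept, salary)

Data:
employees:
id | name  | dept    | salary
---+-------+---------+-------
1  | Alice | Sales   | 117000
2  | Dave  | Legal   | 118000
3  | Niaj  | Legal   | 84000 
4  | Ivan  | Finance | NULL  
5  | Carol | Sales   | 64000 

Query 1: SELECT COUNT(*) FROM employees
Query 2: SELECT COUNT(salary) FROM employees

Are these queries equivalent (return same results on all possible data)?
No, not equivalent

Query 1 returns: [(5,)]
Query 2 returns: [(4,)]

Reason: COUNT(*) includes NULLs, COUNT(column) excludes them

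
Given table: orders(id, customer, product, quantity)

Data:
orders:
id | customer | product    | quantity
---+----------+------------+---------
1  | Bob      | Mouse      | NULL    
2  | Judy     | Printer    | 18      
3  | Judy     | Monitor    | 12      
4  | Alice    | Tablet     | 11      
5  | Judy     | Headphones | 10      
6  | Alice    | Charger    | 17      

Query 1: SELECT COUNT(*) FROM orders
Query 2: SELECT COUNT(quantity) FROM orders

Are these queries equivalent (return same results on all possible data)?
No, not equivalent

Query 1 returns: [(6,)]
Query 2 returns: [(5,)]

Reason: COUNT(*) includes NULLs, COUNT(column) excludes them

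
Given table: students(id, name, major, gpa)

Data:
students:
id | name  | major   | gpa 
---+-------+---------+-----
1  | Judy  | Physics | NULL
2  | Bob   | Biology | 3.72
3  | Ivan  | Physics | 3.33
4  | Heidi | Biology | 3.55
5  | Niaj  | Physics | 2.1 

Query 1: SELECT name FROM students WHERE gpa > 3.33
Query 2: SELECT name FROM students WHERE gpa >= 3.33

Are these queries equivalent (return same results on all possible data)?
No, not equivalent

Query 1 returns: [('Bob',), ('Heidi',)]
Query 2 returns: [('Bob',), ('Ivan',), ('Heidi',)]

Reason: > vs >= gives different results when gpa = 3.33 exists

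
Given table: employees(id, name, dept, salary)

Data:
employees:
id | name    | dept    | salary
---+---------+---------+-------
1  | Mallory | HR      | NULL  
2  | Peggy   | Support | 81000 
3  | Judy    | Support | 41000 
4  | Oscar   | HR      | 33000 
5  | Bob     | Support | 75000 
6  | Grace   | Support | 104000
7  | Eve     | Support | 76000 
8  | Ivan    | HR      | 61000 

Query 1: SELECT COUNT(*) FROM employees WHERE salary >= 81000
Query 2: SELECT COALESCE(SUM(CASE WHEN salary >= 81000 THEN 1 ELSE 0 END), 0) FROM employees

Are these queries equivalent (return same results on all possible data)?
Yes, equivalent

Both queries return: [(2,)]

Reason: COUNT with WHERE vs conditional SUM (COALESCE handles empty-table NULL)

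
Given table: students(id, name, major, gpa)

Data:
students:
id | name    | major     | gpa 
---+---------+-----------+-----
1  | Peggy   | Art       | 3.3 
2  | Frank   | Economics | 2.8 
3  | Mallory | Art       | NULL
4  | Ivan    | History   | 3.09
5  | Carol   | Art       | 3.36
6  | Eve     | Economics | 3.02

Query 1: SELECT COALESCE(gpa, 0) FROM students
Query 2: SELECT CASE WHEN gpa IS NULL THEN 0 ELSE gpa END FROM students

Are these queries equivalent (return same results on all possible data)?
Yes, equivalent

Both queries return: [(0,), (2.8,), (3.02,), (3.09,), (3.3,), (3.36,)]

Reason: COALESCE vs CASE for NULL handling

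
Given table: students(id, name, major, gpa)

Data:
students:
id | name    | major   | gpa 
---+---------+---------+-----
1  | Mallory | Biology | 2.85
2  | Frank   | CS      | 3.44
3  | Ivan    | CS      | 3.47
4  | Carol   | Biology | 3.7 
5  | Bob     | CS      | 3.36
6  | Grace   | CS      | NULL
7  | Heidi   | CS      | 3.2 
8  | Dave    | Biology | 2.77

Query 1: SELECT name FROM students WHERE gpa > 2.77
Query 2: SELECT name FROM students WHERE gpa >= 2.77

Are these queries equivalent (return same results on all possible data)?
No, not equivalent

Query 1 returns: [('Mallory',), ('Frank',), ('Ivan',), ('Carol',), ('Bob',), ('Heidi',)]
Query 2 returns: [('Mallory',), ('Frank',), ('Ivan',), ('Carol',), ('Bob',), ('Heidi',), ('Dave',)]

Reason: > vs >= gives different results when gpa = 2.77 exists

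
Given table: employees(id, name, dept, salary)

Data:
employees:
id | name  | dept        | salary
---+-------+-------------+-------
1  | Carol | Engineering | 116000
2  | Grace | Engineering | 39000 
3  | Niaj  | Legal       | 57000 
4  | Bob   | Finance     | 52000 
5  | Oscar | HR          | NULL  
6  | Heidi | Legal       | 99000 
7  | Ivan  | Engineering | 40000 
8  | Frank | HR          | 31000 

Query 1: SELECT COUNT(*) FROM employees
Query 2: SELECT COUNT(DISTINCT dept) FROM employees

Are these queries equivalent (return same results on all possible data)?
No, not equivalent

Query 1 returns: [(8,)]
Query 2 returns: [(4,)]

Reason: COUNT(*) counts rows, COUNT(DISTINCT dept) counts unique depts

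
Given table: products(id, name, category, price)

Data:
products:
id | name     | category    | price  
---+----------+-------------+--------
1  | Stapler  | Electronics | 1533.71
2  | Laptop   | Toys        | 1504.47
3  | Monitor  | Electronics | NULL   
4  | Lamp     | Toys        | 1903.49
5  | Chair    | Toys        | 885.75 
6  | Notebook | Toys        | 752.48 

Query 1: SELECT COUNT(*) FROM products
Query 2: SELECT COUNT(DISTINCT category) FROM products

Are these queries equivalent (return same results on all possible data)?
No, not equivalent

Query 1 returns: [(6,)]
Query 2 returns: [(2,)]

Reason: COUNT(*) counts rows, COUNT(DISTINCT category) counts unique categorys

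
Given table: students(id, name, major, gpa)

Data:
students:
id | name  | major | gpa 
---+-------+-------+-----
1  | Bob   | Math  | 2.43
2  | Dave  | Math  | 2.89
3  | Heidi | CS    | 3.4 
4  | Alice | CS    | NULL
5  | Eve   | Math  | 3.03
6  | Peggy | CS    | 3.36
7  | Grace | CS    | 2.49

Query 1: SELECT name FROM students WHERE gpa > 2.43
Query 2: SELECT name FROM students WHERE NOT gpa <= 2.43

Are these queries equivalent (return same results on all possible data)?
Yes, equivalent

Both queries return: [('Dave',), ('Eve',), ('Grace',), ('Heidi',), ('Peggy',)]

Reason: Both filter gpa > 2.43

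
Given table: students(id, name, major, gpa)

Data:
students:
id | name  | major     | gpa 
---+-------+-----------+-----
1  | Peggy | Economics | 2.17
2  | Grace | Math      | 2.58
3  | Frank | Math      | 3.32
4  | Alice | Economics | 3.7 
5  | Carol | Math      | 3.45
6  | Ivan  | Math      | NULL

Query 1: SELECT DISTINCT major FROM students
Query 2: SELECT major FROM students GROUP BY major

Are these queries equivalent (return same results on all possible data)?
Yes, equivalent

Both queries return: [('Economics',), ('Math',)]

Reason: Both get unique majors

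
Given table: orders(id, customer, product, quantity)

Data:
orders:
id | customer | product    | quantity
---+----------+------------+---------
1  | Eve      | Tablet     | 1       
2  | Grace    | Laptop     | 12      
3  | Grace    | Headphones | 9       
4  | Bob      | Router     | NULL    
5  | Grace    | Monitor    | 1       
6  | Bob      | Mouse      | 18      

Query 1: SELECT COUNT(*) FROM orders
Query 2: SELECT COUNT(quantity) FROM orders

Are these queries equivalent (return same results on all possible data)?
No, not equivalent

Query 1 returns: [(6,)]
Query 2 returns: [(5,)]

Reason: COUNT(*) includes NULLs, COUNT(column) excludes them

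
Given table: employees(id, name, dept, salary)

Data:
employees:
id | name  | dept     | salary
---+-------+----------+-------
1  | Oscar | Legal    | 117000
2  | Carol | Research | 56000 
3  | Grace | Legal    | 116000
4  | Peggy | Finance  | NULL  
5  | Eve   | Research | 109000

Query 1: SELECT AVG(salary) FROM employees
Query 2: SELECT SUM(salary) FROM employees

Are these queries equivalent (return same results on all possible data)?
No, not equivalent

Query 1 returns: [(99500.0,)]
Query 2 returns: [(398000,)]

Reason: AVG vs SUM give different aggregate values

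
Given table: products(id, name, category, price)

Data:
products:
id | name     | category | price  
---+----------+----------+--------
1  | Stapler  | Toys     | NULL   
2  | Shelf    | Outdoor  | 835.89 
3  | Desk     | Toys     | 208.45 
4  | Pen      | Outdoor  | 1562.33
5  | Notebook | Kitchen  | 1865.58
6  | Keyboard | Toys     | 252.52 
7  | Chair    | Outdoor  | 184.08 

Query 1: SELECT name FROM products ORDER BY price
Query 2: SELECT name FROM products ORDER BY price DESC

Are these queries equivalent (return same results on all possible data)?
No, not equivalent

Query 1 returns: [('Stapler',), ('Chair',), ('Desk',), ('Keyboard',), ('Shelf',), ('Pen',), ('Notebook',)]
Query 2 returns: [('Notebook',), ('Pen',), ('Shelf',), ('Keyboard',), ('Desk',), ('Chair',), ('Stapler',)]

Reason: ASC vs DESC gives opposite ordering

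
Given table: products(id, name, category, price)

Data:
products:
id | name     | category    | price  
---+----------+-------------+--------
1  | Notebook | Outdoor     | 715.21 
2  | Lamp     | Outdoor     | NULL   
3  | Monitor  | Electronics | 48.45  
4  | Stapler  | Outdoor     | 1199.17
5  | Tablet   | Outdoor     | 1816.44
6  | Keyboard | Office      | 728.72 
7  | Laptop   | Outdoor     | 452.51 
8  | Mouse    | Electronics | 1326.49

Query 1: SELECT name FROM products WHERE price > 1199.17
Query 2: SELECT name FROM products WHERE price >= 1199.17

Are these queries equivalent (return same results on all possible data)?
No, not equivalent

Query 1 returns: [('Tablet',), ('Mouse',)]
Query 2 returns: [('Stapler',), ('Tablet',), ('Mouse',)]

Reason: > vs >= gives different results when price = 1199.17 exists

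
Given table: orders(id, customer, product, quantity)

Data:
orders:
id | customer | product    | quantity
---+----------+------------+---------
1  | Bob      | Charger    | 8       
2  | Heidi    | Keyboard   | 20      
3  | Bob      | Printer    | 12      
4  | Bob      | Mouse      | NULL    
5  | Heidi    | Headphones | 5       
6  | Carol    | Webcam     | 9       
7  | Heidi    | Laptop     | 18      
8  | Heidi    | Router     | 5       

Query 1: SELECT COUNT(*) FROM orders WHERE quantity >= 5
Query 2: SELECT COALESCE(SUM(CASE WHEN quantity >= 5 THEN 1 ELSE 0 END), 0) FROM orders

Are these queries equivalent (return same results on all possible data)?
Yes, equivalent

Both queries return: [(7,)]

Reason: COUNT with WHERE vs conditional SUM (COALESCE handles empty-table NULL)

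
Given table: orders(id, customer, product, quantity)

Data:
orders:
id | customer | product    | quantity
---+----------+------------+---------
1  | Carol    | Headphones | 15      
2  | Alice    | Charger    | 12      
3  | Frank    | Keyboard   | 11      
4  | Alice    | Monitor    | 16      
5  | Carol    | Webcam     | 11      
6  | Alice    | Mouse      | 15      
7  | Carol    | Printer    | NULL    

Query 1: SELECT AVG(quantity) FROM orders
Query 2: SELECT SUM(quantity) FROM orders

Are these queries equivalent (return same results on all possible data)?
No, not equivalent

Query 1 returns: [(13.333333333333334,)]
Query 2 returns: [(80,)]

Reason: AVG vs SUM give different aggregate values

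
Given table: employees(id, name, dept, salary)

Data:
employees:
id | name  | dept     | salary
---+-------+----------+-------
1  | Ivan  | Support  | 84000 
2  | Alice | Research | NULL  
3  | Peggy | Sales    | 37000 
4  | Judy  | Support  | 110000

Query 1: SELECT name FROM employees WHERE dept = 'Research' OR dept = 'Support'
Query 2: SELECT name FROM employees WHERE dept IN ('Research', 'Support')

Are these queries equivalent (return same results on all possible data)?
Yes, equivalent

Both queries return: [('Alice',), ('Ivan',), ('Judy',)]

Reason: OR vs IN are equivalent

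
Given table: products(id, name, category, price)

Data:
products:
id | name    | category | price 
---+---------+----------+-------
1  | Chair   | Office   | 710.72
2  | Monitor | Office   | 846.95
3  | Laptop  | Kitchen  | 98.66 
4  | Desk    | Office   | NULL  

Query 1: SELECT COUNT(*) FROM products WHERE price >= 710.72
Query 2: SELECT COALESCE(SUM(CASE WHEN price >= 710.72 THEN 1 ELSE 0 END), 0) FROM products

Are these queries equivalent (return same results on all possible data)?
Yes, equivalent

Both queries return: [(2,)]

Reason: COUNT with WHERE vs conditional SUM (COALESCE handles empty-table NULL)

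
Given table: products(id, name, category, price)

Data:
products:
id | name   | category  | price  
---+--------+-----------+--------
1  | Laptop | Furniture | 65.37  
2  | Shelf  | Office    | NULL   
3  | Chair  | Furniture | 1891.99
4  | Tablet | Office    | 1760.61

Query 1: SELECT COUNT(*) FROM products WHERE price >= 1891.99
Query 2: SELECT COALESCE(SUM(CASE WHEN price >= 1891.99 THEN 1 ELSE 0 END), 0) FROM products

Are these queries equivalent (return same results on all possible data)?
Yes, equivalent

Both queries return: [(1,)]

Reason: COUNT with WHERE vs conditional SUM (COALESCE handles empty-table NULL)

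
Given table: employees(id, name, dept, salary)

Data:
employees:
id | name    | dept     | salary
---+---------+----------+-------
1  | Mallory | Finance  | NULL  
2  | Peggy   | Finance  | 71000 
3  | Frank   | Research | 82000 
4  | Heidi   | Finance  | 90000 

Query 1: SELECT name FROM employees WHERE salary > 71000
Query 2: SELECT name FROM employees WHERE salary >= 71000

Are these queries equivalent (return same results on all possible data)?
No, not equivalent

Query 1 returns: [('Frank',), ('Heidi',)]
Query 2 returns: [('Peggy',), ('Frank',), ('Heidi',)]

Reason: > vs >= gives different results when salary = 71000 exists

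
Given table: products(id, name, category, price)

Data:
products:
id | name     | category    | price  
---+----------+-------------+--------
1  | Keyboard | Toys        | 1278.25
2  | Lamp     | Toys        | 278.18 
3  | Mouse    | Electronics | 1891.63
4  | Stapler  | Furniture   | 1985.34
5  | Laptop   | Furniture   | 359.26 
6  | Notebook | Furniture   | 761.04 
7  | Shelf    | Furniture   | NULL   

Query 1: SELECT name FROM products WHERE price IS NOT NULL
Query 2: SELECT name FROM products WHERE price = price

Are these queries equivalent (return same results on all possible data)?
Yes, equivalent

Both queries return: [('Keyboard',), ('Lamp',), ('Laptop',), ('Mouse',), ('Notebook',), ('Stapler',)]

Reason: IS NOT NULL vs self-equality (both exclude NULLs)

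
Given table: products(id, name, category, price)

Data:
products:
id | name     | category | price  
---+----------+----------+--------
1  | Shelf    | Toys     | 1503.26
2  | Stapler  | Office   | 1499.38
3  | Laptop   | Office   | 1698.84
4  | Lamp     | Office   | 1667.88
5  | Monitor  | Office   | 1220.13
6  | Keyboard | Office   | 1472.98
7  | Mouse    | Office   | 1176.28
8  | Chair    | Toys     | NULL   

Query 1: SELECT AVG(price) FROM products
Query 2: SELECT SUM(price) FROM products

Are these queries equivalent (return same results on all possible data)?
No, not equivalent

Query 1 returns: [(1462.6785714285713,)]
Query 2 returns: [(10238.75,)]

Reason: AVG vs SUM give different aggregate values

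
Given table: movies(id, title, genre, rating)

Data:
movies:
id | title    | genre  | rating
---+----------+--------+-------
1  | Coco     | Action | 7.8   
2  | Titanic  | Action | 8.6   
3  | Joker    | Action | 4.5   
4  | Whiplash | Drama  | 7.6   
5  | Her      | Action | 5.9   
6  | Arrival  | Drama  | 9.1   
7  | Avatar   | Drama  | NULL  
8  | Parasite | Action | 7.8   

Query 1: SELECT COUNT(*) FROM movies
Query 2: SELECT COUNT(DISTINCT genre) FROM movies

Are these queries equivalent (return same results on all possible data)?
No, not equivalent

Query 1 returns: [(8,)]
Query 2 returns: [(2,)]

Reason: COUNT(*) counts rows, COUNT(DISTINCT genre) counts unique genres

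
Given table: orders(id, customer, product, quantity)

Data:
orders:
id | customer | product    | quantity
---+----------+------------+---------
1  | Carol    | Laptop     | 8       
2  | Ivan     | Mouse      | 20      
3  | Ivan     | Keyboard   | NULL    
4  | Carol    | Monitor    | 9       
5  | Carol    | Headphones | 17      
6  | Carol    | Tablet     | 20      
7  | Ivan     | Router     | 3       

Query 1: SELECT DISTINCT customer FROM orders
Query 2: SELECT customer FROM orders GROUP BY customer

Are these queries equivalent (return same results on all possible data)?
Yes, equivalent

Both queries return: [('Carol',), ('Ivan',)]

Reason: Both get unique customers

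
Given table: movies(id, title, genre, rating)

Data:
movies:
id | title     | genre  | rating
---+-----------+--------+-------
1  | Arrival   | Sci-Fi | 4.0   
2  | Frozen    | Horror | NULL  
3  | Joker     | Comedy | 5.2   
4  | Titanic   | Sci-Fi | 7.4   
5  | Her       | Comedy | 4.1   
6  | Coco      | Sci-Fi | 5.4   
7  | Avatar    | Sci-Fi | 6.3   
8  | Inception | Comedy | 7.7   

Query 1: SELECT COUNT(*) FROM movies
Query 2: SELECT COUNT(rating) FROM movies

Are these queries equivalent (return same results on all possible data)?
No, not equivalent

Query 1 returns: [(8,)]
Query 2 returns: [(7,)]

Reason: COUNT(*) includes NULLs, COUNT(column) excludes them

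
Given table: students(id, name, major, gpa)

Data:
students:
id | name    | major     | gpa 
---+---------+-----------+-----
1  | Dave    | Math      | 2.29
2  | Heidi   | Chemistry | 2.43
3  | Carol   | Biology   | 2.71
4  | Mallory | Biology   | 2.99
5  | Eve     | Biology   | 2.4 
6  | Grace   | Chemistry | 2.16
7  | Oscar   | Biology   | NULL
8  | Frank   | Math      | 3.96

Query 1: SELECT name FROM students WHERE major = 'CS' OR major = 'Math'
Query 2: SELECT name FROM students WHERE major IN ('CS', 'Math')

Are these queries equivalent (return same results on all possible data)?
Yes, equivalent

Both queries return: [('Dave',), ('Frank',)]

Reason: OR vs IN are equivalent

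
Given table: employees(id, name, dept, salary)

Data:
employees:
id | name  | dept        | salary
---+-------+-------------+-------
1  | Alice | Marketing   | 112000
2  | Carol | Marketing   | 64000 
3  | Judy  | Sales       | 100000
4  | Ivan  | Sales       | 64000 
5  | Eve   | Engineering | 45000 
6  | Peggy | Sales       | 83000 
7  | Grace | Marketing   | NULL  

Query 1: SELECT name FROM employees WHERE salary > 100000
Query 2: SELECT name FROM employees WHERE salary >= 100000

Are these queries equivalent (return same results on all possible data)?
No, not equivalent

Query 1 returns: [('Alice',)]
Query 2 returns: [('Alice',), ('Judy',)]

Reason: > vs >= gives different results when salary = 100000 exists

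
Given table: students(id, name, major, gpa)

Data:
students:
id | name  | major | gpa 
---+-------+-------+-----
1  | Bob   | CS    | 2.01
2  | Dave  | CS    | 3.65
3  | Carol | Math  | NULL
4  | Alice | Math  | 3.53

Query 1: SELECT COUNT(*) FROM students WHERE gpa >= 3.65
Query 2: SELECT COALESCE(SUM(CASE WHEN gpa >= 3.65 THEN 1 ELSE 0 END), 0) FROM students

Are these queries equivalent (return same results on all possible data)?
Yes, equivalent

Both queries return: [(1,)]

Reason: COUNT with WHERE vs conditional SUM (COALESCE handles empty-table NULL)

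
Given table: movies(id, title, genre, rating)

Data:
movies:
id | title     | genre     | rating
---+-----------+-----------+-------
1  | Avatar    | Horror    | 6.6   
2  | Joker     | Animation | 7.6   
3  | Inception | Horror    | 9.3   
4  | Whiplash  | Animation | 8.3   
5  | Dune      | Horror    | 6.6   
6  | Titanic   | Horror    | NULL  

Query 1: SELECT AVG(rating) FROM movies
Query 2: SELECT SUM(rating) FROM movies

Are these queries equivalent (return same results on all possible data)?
No, not equivalent

Query 1 returns: [(7.68,)]
Query 2 returns: [(38.4,)]

Reason: AVG vs SUM give different aggregate values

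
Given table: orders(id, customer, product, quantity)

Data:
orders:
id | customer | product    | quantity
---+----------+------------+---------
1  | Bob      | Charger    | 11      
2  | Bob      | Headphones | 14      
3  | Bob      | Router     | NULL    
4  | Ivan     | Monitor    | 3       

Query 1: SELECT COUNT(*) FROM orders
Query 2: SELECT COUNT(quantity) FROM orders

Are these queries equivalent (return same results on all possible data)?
No, not equivalent

Query 1 returns: [(4,)]
Query 2 returns: [(3,)]

Reason: COUNT(*) includes NULLs, COUNT(column) excludes them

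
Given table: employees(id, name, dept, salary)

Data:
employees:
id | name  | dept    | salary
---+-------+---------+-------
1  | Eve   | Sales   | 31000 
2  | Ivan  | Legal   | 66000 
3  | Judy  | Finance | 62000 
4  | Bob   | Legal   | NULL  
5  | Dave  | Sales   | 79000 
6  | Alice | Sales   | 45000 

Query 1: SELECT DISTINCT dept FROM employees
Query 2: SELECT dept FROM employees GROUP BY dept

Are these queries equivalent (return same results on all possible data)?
Yes, equivalent

Both queries return: [('Finance',), ('Legal',), ('Sales',)]

Reason: Both get unique depts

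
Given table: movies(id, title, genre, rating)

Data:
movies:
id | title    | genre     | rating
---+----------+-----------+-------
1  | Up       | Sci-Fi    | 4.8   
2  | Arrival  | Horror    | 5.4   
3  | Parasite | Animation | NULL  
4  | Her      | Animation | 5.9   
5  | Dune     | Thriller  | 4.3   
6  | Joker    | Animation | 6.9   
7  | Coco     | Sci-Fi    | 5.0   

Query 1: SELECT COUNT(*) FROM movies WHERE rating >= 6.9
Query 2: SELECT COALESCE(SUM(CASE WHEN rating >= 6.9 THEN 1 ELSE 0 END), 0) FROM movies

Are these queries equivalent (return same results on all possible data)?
Yes, equivalent

Both queries return: [(1,)]

Reason: COUNT with WHERE vs conditional SUM (COALESCE handles empty-table NULL)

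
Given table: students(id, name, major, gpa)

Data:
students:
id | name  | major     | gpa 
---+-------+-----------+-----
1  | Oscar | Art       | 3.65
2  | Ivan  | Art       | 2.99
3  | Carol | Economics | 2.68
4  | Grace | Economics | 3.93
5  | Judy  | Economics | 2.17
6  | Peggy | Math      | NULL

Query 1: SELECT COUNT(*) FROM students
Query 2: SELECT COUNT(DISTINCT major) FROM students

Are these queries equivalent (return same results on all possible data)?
No, not equivalent

Query 1 returns: [(6,)]
Query 2 returns: [(3,)]

Reason: COUNT(*) counts rows, COUNT(DISTINCT major) counts unique majors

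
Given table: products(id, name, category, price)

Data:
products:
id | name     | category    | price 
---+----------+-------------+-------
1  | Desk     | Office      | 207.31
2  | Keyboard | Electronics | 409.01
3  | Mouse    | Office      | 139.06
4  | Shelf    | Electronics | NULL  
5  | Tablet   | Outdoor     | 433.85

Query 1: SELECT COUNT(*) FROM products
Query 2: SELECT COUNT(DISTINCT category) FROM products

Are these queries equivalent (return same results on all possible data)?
No, not equivalent

Query 1 returns: [(5,)]
Query 2 returns: [(3,)]

Reason: COUNT(*) counts rows, COUNT(DISTINCT category) counts unique categorys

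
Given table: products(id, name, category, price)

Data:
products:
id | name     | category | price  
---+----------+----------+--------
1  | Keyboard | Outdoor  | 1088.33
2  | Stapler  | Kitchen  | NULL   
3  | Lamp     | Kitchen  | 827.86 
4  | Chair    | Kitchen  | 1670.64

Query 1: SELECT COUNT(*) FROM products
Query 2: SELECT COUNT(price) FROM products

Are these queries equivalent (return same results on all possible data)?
No, not equivalent

Query 1 returns: [(4,)]
Query 2 returns: [(3,)]

Reason: COUNT(*) includes NULLs, COUNT(column) excludes them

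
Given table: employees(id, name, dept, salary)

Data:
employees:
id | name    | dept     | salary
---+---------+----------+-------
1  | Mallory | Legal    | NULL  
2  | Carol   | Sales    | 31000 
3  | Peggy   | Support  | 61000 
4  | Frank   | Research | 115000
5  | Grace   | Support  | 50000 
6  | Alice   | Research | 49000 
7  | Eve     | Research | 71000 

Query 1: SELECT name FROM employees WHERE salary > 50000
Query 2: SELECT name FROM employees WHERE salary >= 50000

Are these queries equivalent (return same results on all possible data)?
No, not equivalent

Query 1 returns: [('Peggy',), ('Frank',), ('Eve',)]
Query 2 returns: [('Peggy',), ('Frank',), ('Grace',), ('Eve',)]

Reason: > vs >= gives different results when salary = 50000 exists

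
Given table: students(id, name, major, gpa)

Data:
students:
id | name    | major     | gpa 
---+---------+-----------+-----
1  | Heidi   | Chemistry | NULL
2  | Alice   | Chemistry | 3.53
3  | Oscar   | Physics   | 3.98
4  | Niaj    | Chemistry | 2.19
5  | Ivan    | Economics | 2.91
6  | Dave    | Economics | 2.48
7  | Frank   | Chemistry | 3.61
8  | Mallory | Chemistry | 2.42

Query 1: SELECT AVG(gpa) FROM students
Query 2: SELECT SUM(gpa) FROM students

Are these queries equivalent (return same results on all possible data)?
No, not equivalent

Query 1 returns: [(3.0171428571428573,)]
Query 2 returns: [(21.12,)]

Reason: AVG vs SUM give different aggregate values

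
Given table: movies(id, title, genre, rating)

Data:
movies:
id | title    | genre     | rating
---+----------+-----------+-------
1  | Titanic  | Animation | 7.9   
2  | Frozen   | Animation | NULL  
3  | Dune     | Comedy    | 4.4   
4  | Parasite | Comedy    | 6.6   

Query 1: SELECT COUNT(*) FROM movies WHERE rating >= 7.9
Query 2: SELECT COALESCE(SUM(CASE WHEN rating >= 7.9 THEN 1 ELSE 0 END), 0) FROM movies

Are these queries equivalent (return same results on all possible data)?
Yes, equivalent

Both queries return: [(1,)]

Reason: COUNT with WHERE vs conditional SUM (COALESCE handles empty-table NULL)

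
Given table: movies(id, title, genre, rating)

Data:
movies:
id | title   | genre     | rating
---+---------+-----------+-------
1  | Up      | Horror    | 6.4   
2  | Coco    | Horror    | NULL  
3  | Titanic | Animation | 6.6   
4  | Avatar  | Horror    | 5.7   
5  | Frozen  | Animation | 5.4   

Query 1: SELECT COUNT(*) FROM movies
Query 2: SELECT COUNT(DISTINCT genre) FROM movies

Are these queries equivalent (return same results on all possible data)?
No, not equivalent

Query 1 returns: [(5,)]
Query 2 returns: [(2,)]

Reason: COUNT(*) counts rows, COUNT(DISTINCT genre) counts unique genres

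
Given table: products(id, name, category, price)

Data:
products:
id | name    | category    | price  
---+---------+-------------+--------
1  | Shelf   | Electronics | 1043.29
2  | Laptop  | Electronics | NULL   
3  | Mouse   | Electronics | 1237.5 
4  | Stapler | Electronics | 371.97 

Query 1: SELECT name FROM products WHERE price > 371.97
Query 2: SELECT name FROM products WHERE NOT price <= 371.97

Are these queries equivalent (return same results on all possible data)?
Yes, equivalent

Both queries return: [('Mouse',), ('Shelf',)]

Reason: Both filter price > 371.97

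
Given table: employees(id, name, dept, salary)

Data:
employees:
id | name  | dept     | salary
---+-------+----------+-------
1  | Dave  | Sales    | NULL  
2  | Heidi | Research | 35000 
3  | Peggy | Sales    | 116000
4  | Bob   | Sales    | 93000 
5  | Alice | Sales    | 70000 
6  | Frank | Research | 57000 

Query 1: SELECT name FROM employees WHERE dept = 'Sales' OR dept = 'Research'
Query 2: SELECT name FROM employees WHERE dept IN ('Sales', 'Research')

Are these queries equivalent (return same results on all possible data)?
Yes, equivalent

Both queries return: [('Alice',), ('Bob',), ('Dave',), ('Frank',), ('Heidi',), ('Peggy',)]

Reason: OR vs IN are equivalent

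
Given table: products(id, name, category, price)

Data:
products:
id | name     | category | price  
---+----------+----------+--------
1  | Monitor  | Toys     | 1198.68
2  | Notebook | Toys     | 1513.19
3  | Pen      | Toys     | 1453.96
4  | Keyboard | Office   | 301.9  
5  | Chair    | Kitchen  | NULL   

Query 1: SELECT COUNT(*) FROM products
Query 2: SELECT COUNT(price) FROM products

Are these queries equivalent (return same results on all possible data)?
No, not equivalent

Query 1 returns: [(5,)]
Query 2 returns: [(4,)]

Reason: COUNT(*) includes NULLs, COUNT(column) excludes them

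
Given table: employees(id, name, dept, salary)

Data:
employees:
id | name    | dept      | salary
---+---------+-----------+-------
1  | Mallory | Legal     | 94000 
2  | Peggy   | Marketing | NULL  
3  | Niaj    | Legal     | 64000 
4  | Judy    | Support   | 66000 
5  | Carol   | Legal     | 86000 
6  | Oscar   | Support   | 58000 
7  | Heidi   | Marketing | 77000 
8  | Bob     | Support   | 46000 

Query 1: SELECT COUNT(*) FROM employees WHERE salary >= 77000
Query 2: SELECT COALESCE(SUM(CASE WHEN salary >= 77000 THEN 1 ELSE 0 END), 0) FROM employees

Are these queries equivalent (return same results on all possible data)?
Yes, equivalent

Both queries return: [(3,)]

Reason: COUNT with WHERE vs conditional SUM (COALESCE handles empty-table NULL)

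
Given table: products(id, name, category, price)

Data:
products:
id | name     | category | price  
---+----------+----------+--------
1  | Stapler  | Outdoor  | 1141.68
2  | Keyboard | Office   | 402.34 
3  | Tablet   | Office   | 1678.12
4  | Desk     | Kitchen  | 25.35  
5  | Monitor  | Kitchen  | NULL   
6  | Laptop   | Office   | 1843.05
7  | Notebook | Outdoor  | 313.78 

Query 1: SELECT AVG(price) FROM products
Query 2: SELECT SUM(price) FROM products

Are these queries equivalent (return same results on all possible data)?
No, not equivalent

Query 1 returns: [(900.7199999999999,)]
Query 2 returns: [(5404.32,)]

Reason: AVG vs SUM give different aggregate values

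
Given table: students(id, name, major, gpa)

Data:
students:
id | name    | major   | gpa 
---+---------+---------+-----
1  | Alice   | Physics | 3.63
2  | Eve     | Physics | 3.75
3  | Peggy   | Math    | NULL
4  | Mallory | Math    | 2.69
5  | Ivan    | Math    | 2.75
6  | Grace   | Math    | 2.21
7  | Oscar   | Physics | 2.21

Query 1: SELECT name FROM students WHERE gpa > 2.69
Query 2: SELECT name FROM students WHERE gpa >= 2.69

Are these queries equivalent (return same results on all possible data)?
No, not equivalent

Query 1 returns: [('Alice',), ('Eve',), ('Ivan',)]
Query 2 returns: [('Alice',), ('Eve',), ('Mallory',), ('Ivan',)]

Reason: > vs >= gives different results when gpa = 2.69 exists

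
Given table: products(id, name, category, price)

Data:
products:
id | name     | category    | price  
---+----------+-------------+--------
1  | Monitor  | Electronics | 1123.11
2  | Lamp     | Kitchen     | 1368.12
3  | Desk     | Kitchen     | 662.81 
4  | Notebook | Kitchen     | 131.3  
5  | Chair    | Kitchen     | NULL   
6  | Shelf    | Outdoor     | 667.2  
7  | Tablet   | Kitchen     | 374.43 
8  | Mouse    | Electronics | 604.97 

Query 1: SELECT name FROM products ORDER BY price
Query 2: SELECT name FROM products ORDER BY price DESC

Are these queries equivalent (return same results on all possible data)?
No, not equivalent

Query 1 returns: [('Chair',), ('Notebook',), ('Tablet',), ('Mouse',), ('Desk',), ('Shelf',), ('Monitor',), ('Lamp',)]
Query 2 returns: [('Lamp',), ('Monitor',), ('Shelf',), ('Desk',), ('Mouse',), ('Tablet',), ('Notebook',), ('Chair',)]

Reason: ASC vs DESC gives opposite ordering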